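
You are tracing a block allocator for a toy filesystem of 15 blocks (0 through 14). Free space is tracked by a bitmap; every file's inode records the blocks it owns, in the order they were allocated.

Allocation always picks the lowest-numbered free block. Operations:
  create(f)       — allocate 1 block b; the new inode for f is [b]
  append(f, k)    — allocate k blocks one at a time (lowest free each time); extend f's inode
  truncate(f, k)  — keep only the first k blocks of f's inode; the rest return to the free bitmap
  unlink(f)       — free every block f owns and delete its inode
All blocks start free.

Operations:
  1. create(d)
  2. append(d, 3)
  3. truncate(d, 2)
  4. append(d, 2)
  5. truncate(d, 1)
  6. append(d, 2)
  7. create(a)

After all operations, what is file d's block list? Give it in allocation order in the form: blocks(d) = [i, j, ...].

after create(d) → d:[0]  free=[F..............]
after append(d, 3) → d:[0, 1, 2, 3]  free=[FFFF...........]
after truncate(d, 2) → d:[0, 1]  free=[FF.............]
after append(d, 2) → d:[0, 1, 2, 3]  free=[FFFF...........]
after truncate(d, 1) → d:[0]  free=[F..............]
after append(d, 2) → d:[0, 1, 2]  free=[FFF............]
after create(a) → a:[3], d:[0, 1, 2]  free=[FFFF...........]

blocks(d) = [0, 1, 2]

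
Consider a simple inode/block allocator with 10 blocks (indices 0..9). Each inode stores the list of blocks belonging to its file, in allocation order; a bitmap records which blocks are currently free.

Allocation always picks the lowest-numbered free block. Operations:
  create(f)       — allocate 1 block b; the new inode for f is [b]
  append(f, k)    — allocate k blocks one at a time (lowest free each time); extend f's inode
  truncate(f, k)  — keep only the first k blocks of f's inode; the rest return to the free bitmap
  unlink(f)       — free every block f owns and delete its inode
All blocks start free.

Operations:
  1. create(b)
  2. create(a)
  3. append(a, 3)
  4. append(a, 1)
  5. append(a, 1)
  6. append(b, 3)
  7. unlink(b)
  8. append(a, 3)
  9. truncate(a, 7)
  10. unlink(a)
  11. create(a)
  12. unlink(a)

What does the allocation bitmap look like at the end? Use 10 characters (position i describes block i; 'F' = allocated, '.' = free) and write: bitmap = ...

bitmap = ..........

create(b): bitmap=F......... | b=[0]
create(a): bitmap=FF........ | a=[1] b=[0]
append(a, 3): bitmap=FFFFF..... | a=[1, 2, 3, 4] b=[0]
append(a, 1): bitmap=FFFFFF.... | a=[1, 2, 3, 4, 5] b=[0]
append(a, 1): bitmap=FFFFFFF... | a=[1, 2, 3, 4, 5, 6] b=[0]
append(b, 3): bitmap=FFFFFFFFFF | a=[1, 2, 3, 4, 5, 6] b=[0, 7, 8, 9]
unlink(b): bitmap=.FFFFFF... | a=[1, 2, 3, 4, 5, 6]
append(a, 3): bitmap=FFFFFFFFF. | a=[1, 2, 3, 4, 5, 6, 0, 7, 8]
truncate(a, 7): bitmap=FFFFFFF... | a=[1, 2, 3, 4, 5, 6, 0]
unlink(a): bitmap=.......... | 
create(a): bitmap=F......... | a=[0]
unlink(a): bitmap=.......... | 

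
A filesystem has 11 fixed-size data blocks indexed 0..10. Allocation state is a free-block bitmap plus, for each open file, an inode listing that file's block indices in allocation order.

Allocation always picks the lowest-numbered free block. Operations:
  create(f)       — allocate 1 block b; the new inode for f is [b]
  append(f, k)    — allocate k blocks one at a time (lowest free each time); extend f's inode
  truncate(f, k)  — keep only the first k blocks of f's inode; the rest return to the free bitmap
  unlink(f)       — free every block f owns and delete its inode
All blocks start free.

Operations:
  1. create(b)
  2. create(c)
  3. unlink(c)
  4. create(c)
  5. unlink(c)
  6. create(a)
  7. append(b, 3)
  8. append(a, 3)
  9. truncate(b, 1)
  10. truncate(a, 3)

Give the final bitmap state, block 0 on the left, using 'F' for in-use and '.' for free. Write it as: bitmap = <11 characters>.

bitmap = FF...FF....

[1] create(b) — b=0 (map F..........)
[2] create(c) — b=0 c=1 (map FF.........)
[3] unlink(c) — b=0 (map F..........)
[4] create(c) — b=0 c=1 (map FF.........)
[5] unlink(c) — b=0 (map F..........)
[6] create(a) — a=1 b=0 (map FF.........)
[7] append(b, 3) — a=1 b=0,2,3,4 (map FFFFF......)
[8] append(a, 3) — a=1,5,6,7 b=0,2,3,4 (map FFFFFFFF...)
[9] truncate(b, 1) — a=1,5,6,7 b=0 (map FF...FFF...)
[10] truncate(a, 3) — a=1,5,6 b=0 (map FF...FF....)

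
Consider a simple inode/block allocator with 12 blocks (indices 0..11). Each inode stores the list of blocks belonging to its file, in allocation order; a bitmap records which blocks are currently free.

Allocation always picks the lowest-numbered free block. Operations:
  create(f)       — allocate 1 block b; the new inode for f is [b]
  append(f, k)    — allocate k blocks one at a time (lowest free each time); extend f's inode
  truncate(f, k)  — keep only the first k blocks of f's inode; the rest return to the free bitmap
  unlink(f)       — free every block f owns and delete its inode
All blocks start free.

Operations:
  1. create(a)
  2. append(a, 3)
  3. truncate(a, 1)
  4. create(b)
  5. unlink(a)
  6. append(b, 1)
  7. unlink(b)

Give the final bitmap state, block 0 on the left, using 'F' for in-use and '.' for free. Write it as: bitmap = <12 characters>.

after create(a) → a:[0]  free=[F...........]
after append(a, 3) → a:[0, 1, 2, 3]  free=[FFFF........]
after truncate(a, 1) → a:[0]  free=[F...........]
after create(b) → a:[0], b:[1]  free=[FF..........]
after unlink(a) → b:[1]  free=[.F..........]
after append(b, 1) → b:[1, 0]  free=[FF..........]
after unlink(b) →   free=[............]

bitmap = ............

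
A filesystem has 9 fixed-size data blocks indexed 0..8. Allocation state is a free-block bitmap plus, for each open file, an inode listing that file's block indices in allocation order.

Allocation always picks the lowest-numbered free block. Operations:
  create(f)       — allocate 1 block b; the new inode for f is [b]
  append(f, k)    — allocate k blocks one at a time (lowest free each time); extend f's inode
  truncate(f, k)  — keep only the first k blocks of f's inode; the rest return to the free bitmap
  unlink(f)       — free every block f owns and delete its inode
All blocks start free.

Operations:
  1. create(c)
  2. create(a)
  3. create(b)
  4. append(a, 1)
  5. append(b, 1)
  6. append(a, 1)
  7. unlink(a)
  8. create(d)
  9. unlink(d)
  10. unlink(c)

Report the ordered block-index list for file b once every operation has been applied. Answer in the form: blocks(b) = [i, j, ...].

[1] create(c) — c=0 (map F........)
[2] create(a) — a=1 c=0 (map FF.......)
[3] create(b) — a=1 b=2 c=0 (map FFF......)
[4] append(a, 1) — a=1,3 b=2 c=0 (map FFFF.....)
[5] append(b, 1) — a=1,3 b=2,4 c=0 (map FFFFF....)
[6] append(a, 1) — a=1,3,5 b=2,4 c=0 (map FFFFFF...)
[7] unlink(a) — b=2,4 c=0 (map F.F.F....)
[8] create(d) — b=2,4 c=0 d=1 (map FFF.F....)
[9] unlink(d) — b=2,4 c=0 (map F.F.F....)
[10] unlink(c) — b=2,4 (map ..F.F....)

blocks(b) = [2, 4]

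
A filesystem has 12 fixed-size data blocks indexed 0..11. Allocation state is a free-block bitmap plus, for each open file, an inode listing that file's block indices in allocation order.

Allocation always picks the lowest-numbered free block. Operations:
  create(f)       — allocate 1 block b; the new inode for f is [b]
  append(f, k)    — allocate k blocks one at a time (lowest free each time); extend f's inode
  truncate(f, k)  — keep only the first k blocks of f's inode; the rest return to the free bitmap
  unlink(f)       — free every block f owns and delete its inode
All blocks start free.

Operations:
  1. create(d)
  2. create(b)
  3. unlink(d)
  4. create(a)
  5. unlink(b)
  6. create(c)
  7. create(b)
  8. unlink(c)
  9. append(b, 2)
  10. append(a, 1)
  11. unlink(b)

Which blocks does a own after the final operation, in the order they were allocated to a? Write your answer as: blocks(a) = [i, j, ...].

blocks(a) = [0, 4]

create(d): bitmap=F........... | d=[0]
create(b): bitmap=FF.......... | b=[1] d=[0]
unlink(d): bitmap=.F.......... | b=[1]
create(a): bitmap=FF.......... | a=[0] b=[1]
unlink(b): bitmap=F........... | a=[0]
create(c): bitmap=FF.......... | a=[0] c=[1]
create(b): bitmap=FFF......... | a=[0] b=[2] c=[1]
unlink(c): bitmap=F.F......... | a=[0] b=[2]
append(b, 2): bitmap=FFFF........ | a=[0] b=[2, 1, 3]
append(a, 1): bitmap=FFFFF....... | a=[0, 4] b=[2, 1, 3]
unlink(b): bitmap=F...F....... | a=[0, 4]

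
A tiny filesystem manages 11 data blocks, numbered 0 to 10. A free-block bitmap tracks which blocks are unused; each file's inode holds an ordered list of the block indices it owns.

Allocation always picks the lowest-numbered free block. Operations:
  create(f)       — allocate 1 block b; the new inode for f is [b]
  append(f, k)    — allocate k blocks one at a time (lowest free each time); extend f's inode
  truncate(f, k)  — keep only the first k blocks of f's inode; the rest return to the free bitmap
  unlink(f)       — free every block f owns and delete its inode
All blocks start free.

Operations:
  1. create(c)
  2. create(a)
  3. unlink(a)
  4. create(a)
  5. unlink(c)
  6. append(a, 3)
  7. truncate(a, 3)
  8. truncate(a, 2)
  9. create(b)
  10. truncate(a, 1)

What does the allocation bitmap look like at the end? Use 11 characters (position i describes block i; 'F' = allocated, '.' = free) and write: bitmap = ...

[1] create(c) — c=0 (map F..........)
[2] create(a) — a=1 c=0 (map FF.........)
[3] unlink(a) — c=0 (map F..........)
[4] create(a) — a=1 c=0 (map FF.........)
[5] unlink(c) — a=1 (map .F.........)
[6] append(a, 3) — a=1,0,2,3 (map FFFF.......)
[7] truncate(a, 3) — a=1,0,2 (map FFF........)
[8] truncate(a, 2) — a=1,0 (map FF.........)
[9] create(b) — a=1,0 b=2 (map FFF........)
[10] truncate(a, 1) — a=1 b=2 (map .FF........)

bitmap = .FF........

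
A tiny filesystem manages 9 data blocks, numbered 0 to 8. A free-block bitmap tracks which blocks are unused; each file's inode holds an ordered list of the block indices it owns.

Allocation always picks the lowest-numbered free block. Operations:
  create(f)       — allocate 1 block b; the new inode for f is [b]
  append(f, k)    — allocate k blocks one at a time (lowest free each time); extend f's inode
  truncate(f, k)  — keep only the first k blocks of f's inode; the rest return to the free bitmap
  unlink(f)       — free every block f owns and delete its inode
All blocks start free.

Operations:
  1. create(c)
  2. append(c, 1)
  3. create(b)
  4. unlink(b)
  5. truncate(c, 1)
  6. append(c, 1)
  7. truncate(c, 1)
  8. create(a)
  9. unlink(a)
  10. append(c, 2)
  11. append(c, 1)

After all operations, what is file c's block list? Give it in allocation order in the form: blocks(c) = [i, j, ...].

blocks(c) = [0, 1, 2, 3]

create(c): bitmap=F........ | c=[0]
append(c, 1): bitmap=FF....... | c=[0, 1]
create(b): bitmap=FFF...... | b=[2] c=[0, 1]
unlink(b): bitmap=FF....... | c=[0, 1]
truncate(c, 1): bitmap=F........ | c=[0]
append(c, 1): bitmap=FF....... | c=[0, 1]
truncate(c, 1): bitmap=F........ | c=[0]
create(a): bitmap=FF....... | a=[1] c=[0]
unlink(a): bitmap=F........ | c=[0]
append(c, 2): bitmap=FFF...... | c=[0, 1, 2]
append(c, 1): bitmap=FFFF..... | c=[0, 1, 2, 3]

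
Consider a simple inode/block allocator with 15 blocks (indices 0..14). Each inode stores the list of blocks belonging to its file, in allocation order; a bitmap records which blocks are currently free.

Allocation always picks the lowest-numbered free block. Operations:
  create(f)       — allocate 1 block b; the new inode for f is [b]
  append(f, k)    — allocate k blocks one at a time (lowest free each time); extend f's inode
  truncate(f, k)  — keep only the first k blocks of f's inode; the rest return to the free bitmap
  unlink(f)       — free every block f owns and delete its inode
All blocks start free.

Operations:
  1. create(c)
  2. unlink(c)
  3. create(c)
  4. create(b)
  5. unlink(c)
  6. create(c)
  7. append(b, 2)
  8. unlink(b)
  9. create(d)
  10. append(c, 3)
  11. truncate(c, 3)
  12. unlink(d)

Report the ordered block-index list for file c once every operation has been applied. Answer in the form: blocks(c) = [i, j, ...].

blocks(c) = [0, 2, 3]

after create(c) → c:[0]  free=[F..............]
after unlink(c) →   free=[...............]
after create(c) → c:[0]  free=[F..............]
after create(b) → b:[1], c:[0]  free=[FF.............]
after unlink(c) → b:[1]  free=[.F.............]
after create(c) → b:[1], c:[0]  free=[FF.............]
after append(b, 2) → b:[1, 2, 3], c:[0]  free=[FFFF...........]
after unlink(b) → c:[0]  free=[F..............]
after create(d) → c:[0], d:[1]  free=[FF.............]
after append(c, 3) → c:[0, 2, 3, 4], d:[1]  free=[FFFFF..........]
after truncate(c, 3) → c:[0, 2, 3], d:[1]  free=[FFFF...........]
after unlink(d) → c:[0, 2, 3]  free=[F.FF...........]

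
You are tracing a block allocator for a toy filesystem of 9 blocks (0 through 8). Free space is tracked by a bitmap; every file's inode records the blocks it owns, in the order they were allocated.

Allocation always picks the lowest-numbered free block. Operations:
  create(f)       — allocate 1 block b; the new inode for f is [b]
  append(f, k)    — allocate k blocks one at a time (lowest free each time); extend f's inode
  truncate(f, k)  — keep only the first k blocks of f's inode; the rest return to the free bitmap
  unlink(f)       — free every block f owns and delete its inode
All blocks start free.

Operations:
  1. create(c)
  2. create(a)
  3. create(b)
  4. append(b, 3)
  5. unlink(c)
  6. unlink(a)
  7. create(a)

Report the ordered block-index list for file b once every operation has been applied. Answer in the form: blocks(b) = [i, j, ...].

create(c): bitmap=F........ | c=[0]
create(a): bitmap=FF....... | a=[1] c=[0]
create(b): bitmap=FFF...... | a=[1] b=[2] c=[0]
append(b, 3): bitmap=FFFFFF... | a=[1] b=[2, 3, 4, 5] c=[0]
unlink(c): bitmap=.FFFFF... | a=[1] b=[2, 3, 4, 5]
unlink(a): bitmap=..FFFF... | b=[2, 3, 4, 5]
create(a): bitmap=F.FFFF... | a=[0] b=[2, 3, 4, 5]

blocks(b) = [2, 3, 4, 5]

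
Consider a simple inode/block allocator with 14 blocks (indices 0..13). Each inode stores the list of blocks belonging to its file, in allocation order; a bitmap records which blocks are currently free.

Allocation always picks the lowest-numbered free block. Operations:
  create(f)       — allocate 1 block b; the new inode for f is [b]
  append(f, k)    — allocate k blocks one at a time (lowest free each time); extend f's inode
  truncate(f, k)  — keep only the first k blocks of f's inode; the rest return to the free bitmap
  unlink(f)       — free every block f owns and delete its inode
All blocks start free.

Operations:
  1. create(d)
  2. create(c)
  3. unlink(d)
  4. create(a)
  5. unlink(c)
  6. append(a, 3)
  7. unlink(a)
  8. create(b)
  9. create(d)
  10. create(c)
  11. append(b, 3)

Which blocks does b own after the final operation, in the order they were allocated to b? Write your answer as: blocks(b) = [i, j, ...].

blocks(b) = [0, 3, 4, 5]

create(d): bitmap=F............. | d=[0]
create(c): bitmap=FF............ | c=[1] d=[0]
unlink(d): bitmap=.F............ | c=[1]
create(a): bitmap=FF............ | a=[0] c=[1]
unlink(c): bitmap=F............. | a=[0]
append(a, 3): bitmap=FFFF.......... | a=[0, 1, 2, 3]
unlink(a): bitmap=.............. | 
create(b): bitmap=F............. | b=[0]
create(d): bitmap=FF............ | b=[0] d=[1]
create(c): bitmap=FFF........... | b=[0] c=[2] d=[1]
append(b, 3): bitmap=FFFFFF........ | b=[0, 3, 4, 5] c=[2] d=[1]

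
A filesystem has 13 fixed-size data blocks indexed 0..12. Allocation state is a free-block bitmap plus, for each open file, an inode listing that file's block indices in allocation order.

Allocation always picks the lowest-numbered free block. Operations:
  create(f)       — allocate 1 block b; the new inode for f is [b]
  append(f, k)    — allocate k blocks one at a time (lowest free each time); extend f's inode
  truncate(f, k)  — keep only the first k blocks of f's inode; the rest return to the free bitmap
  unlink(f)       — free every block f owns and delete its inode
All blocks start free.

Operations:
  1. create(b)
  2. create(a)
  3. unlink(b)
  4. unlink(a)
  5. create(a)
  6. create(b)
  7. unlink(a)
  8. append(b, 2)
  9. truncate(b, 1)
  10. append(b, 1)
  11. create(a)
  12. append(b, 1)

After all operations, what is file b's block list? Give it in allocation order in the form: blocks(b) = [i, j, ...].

after create(b) → b:[0]  free=[F............]
after create(a) → a:[1], b:[0]  free=[FF...........]
after unlink(b) → a:[1]  free=[.F...........]
after unlink(a) →   free=[.............]
after create(a) → a:[0]  free=[F............]
after create(b) → a:[0], b:[1]  free=[FF...........]
after unlink(a) → b:[1]  free=[.F...........]
after append(b, 2) → b:[1, 0, 2]  free=[FFF..........]
after truncate(b, 1) → b:[1]  free=[.F...........]
after append(b, 1) → b:[1, 0]  free=[FF...........]
after create(a) → a:[2], b:[1, 0]  free=[FFF..........]
after append(b, 1) → a:[2], b:[1, 0, 3]  free=[FFFF.........]

blocks(b) = [1, 0, 3]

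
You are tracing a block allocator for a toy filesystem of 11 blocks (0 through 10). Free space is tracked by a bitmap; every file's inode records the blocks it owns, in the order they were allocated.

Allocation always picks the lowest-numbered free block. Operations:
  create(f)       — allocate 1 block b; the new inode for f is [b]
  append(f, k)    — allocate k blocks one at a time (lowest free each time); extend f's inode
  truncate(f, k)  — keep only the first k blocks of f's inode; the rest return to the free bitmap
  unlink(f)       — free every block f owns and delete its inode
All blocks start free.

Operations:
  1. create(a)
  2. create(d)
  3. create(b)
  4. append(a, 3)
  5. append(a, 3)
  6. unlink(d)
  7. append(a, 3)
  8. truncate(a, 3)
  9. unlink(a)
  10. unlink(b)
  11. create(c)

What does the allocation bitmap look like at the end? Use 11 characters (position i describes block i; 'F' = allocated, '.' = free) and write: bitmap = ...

bitmap = F..........

after create(a) → a:[0]  free=[F..........]
after create(d) → a:[0], d:[1]  free=[FF.........]
after create(b) → a:[0], b:[2], d:[1]  free=[FFF........]
after append(a, 3) → a:[0, 3, 4, 5], b:[2], d:[1]  free=[FFFFFF.....]
after append(a, 3) → a:[0, 3, 4, 5, 6, 7, 8], b:[2], d:[1]  free=[FFFFFFFFF..]
after unlink(d) → a:[0, 3, 4, 5, 6, 7, 8], b:[2]  free=[F.FFFFFFF..]
after append(a, 3) → a:[0, 3, 4, 5, 6, 7, 8, 1, 9, 10], b:[2]  free=[FFFFFFFFFFF]
after truncate(a, 3) → a:[0, 3, 4], b:[2]  free=[F.FFF......]
after unlink(a) → b:[2]  free=[..F........]
after unlink(b) →   free=[...........]
after create(c) → c:[0]  free=[F..........]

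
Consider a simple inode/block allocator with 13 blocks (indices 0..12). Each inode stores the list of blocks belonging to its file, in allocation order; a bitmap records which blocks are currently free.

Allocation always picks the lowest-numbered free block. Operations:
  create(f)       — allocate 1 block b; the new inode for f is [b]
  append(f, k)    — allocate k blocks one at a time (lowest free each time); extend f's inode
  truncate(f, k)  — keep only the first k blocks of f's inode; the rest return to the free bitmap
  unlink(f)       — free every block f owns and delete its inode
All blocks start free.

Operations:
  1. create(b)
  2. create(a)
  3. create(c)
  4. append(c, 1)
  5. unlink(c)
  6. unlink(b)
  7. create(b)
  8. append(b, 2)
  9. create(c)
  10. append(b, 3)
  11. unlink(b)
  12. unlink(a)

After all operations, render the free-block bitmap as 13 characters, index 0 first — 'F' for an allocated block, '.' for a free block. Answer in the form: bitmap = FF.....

bitmap = ....F........

  1. create(b)  ⇒  F............  {b→[0]}
  2. create(a)  ⇒  FF...........  {a→[1]; b→[0]}
  3. create(c)  ⇒  FFF..........  {a→[1]; b→[0]; c→[2]}
  4. append(c, 1)  ⇒  FFFF.........  {a→[1]; b→[0]; c→[2, 3]}
  5. unlink(c)  ⇒  FF...........  {a→[1]; b→[0]}
  6. unlink(b)  ⇒  .F...........  {a→[1]}
  7. create(b)  ⇒  FF...........  {a→[1]; b→[0]}
  8. append(b, 2)  ⇒  FFFF.........  {a→[1]; b→[0, 2, 3]}
  9. create(c)  ⇒  FFFFF........  {a→[1]; b→[0, 2, 3]; c→[4]}
  10. append(b, 3)  ⇒  FFFFFFFF.....  {a→[1]; b→[0, 2, 3, 5, 6, 7]; c→[4]}
  11. unlink(b)  ⇒  .F..F........  {a→[1]; c→[4]}
  12. unlink(a)  ⇒  ....F........  {c→[4]}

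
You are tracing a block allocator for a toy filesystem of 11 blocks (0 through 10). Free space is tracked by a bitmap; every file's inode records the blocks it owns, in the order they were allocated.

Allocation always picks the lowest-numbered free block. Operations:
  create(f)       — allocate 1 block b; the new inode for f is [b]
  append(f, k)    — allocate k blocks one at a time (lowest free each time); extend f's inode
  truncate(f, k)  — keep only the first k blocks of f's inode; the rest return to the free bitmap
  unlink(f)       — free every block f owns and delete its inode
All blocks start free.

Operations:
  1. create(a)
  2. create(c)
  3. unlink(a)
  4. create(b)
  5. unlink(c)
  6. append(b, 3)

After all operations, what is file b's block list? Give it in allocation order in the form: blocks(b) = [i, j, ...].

blocks(b) = [0, 1, 2, 3]

create(a): bitmap=F.......... | a=[0]
create(c): bitmap=FF......... | a=[0] c=[1]
unlink(a): bitmap=.F......... | c=[1]
create(b): bitmap=FF......... | b=[0] c=[1]
unlink(c): bitmap=F.......... | b=[0]
append(b, 3): bitmap=FFFF....... | b=[0, 1, 2, 3]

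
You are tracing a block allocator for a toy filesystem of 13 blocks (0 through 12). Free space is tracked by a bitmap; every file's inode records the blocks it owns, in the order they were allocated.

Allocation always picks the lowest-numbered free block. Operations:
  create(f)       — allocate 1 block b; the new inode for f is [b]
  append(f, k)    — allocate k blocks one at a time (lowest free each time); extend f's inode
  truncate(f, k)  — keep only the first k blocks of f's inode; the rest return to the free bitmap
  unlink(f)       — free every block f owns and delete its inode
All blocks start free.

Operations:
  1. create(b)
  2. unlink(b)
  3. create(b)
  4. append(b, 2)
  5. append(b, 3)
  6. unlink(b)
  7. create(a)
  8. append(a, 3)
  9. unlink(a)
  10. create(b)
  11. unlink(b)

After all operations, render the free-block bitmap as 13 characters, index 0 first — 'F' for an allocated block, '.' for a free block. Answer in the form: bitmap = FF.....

  1. create(b)  ⇒  F............  {b→[0]}
  2. unlink(b)  ⇒  .............  {}
  3. create(b)  ⇒  F............  {b→[0]}
  4. append(b, 2)  ⇒  FFF..........  {b→[0, 1, 2]}
  5. append(b, 3)  ⇒  FFFFFF.......  {b→[0, 1, 2, 3, 4, 5]}
  6. unlink(b)  ⇒  .............  {}
  7. create(a)  ⇒  F............  {a→[0]}
  8. append(a, 3)  ⇒  FFFF.........  {a→[0, 1, 2, 3]}
  9. unlink(a)  ⇒  .............  {}
  10. create(b)  ⇒  F............  {b→[0]}
  11. unlink(b)  ⇒  .............  {}

bitmap = .............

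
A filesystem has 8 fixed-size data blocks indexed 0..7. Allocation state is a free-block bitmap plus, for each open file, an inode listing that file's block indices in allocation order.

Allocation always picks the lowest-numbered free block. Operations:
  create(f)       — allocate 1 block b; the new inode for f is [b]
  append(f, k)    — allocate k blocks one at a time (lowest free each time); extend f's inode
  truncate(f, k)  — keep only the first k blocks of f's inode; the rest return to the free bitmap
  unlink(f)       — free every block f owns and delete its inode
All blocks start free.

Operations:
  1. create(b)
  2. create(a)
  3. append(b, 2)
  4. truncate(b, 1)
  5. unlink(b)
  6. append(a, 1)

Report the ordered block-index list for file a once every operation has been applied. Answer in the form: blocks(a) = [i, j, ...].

  1. create(b)  ⇒  F.......  {b→[0]}
  2. create(a)  ⇒  FF......  {a→[1]; b→[0]}
  3. append(b, 2)  ⇒  FFFF....  {a→[1]; b→[0, 2, 3]}
  4. truncate(b, 1)  ⇒  FF......  {a→[1]; b→[0]}
  5. unlink(b)  ⇒  .F......  {a→[1]}
  6. append(a, 1)  ⇒  FF......  {a→[1, 0]}

blocks(a) = [1, 0]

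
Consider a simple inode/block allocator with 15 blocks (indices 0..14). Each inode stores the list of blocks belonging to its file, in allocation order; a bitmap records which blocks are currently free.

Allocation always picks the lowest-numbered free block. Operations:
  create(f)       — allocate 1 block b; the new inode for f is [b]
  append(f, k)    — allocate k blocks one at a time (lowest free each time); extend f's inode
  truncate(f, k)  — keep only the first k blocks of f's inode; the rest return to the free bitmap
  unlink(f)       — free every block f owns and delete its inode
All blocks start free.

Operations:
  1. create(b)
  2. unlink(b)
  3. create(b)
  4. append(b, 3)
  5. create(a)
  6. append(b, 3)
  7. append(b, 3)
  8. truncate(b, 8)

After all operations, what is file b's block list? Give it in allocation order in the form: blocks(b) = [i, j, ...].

after create(b) → b:[0]  free=[F..............]
after unlink(b) →   free=[...............]
after create(b) → b:[0]  free=[F..............]
after append(b, 3) → b:[0, 1, 2, 3]  free=[FFFF...........]
after create(a) → a:[4], b:[0, 1, 2, 3]  free=[FFFFF..........]
after append(b, 3) → a:[4], b:[0, 1, 2, 3, 5, 6, 7]  free=[FFFFFFFF.......]
after append(b, 3) → a:[4], b:[0, 1, 2, 3, 5, 6, 7, 8, 9, 10]  free=[FFFFFFFFFFF....]
after truncate(b, 8) → a:[4], b:[0, 1, 2, 3, 5, 6, 7, 8]  free=[FFFFFFFFF......]

blocks(b) = [0, 1, 2, 3, 5, 6, 7, 8]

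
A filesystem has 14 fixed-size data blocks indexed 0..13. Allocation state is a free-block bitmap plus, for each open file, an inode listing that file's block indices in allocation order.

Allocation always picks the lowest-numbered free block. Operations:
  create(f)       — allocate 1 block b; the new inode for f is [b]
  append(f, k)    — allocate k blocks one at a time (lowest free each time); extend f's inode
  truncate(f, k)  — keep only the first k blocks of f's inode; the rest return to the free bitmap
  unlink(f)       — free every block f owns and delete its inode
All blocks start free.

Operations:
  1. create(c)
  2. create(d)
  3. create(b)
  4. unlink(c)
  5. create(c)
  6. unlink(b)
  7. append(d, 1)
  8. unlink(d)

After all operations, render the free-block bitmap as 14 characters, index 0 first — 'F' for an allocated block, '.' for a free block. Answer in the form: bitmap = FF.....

after create(c) → c:[0]  free=[F.............]
after create(d) → c:[0], d:[1]  free=[FF............]
after create(b) → b:[2], c:[0], d:[1]  free=[FFF...........]
after unlink(c) → b:[2], d:[1]  free=[.FF...........]
after create(c) → b:[2], c:[0], d:[1]  free=[FFF...........]
after unlink(b) → c:[0], d:[1]  free=[FF............]
after append(d, 1) → c:[0], d:[1, 2]  free=[FFF...........]
after unlink(d) → c:[0]  free=[F.............]

bitmap = F.............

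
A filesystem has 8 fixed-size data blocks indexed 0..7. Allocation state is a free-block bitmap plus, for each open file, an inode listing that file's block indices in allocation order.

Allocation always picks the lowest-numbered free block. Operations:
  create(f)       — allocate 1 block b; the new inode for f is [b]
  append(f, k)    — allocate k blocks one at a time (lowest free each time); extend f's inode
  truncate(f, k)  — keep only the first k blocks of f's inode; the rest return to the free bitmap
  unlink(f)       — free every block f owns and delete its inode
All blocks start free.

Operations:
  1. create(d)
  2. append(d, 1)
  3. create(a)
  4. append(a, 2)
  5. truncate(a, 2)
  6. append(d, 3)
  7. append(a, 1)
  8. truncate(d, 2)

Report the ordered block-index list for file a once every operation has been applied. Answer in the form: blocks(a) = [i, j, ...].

after create(d) → d:[0]  free=[F.......]
after append(d, 1) → d:[0, 1]  free=[FF......]
after create(a) → a:[2], d:[0, 1]  free=[FFF.....]
after append(a, 2) → a:[2, 3, 4], d:[0, 1]  free=[FFFFF...]
after truncate(a, 2) → a:[2, 3], d:[0, 1]  free=[FFFF....]
after append(d, 3) → a:[2, 3], d:[0, 1, 4, 5, 6]  free=[FFFFFFF.]
after append(a, 1) → a:[2, 3, 7], d:[0, 1, 4, 5, 6]  free=[FFFFFFFF]
after truncate(d, 2) → a:[2, 3, 7], d:[0, 1]  free=[FFFF...F]

blocks(a) = [2, 3, 7]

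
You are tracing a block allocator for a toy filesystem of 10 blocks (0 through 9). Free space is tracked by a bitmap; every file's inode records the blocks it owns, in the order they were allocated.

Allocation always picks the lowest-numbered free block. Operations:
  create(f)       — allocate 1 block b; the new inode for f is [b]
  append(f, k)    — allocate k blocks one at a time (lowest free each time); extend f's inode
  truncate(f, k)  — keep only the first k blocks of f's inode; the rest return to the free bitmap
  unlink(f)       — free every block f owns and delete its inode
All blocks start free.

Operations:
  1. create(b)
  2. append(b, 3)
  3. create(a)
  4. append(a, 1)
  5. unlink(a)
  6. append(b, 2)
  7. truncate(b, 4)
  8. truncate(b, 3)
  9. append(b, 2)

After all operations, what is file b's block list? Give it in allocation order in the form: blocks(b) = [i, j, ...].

blocks(b) = [0, 1, 2, 3, 4]

[1] create(b) — b=0 (map F.........)
[2] append(b, 3) — b=0,1,2,3 (map FFFF......)
[3] create(a) — a=4 b=0,1,2,3 (map FFFFF.....)
[4] append(a, 1) — a=4,5 b=0,1,2,3 (map FFFFFF....)
[5] unlink(a) — b=0,1,2,3 (map FFFF......)
[6] append(b, 2) — b=0,1,2,3,4,5 (map FFFFFF....)
[7] truncate(b, 4) — b=0,1,2,3 (map FFFF......)
[8] truncate(b, 3) — b=0,1,2 (map FFF.......)
[9] append(b, 2) — b=0,1,2,3,4 (map FFFFF.....)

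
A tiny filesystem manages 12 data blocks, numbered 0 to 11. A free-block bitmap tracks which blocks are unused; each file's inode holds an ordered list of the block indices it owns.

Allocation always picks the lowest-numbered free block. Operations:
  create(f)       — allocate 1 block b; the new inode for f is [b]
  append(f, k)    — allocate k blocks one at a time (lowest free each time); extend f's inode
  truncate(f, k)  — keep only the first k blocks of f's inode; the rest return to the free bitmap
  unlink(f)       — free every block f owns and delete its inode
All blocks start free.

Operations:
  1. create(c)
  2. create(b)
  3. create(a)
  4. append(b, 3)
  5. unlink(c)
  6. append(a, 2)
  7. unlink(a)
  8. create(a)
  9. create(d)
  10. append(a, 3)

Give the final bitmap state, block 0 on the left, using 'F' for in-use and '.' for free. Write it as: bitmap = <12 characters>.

after create(c) → c:[0]  free=[F...........]
after create(b) → b:[1], c:[0]  free=[FF..........]
after create(a) → a:[2], b:[1], c:[0]  free=[FFF.........]
after append(b, 3) → a:[2], b:[1, 3, 4, 5], c:[0]  free=[FFFFFF......]
after unlink(c) → a:[2], b:[1, 3, 4, 5]  free=[.FFFFF......]
after append(a, 2) → a:[2, 0, 6], b:[1, 3, 4, 5]  free=[FFFFFFF.....]
after unlink(a) → b:[1, 3, 4, 5]  free=[.F.FFF......]
after create(a) → a:[0], b:[1, 3, 4, 5]  free=[FF.FFF......]
after create(d) → a:[0], b:[1, 3, 4, 5], d:[2]  free=[FFFFFF......]
after append(a, 3) → a:[0, 6, 7, 8], b:[1, 3, 4, 5], d:[2]  free=[FFFFFFFFF...]

bitmap = FFFFFFFFF...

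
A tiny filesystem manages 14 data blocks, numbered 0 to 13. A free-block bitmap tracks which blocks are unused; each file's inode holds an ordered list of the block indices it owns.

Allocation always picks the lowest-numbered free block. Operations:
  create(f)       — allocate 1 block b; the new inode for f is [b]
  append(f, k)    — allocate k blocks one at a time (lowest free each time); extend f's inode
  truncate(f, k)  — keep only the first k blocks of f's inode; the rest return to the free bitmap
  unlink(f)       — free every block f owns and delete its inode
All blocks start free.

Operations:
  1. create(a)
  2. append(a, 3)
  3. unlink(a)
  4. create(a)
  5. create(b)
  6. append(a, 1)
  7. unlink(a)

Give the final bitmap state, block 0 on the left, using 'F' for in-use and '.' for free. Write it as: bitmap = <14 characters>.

create(a): bitmap=F............. | a=[0]
append(a, 3): bitmap=FFFF.......... | a=[0, 1, 2, 3]
unlink(a): bitmap=.............. | 
create(a): bitmap=F............. | a=[0]
create(b): bitmap=FF............ | a=[0] b=[1]
append(a, 1): bitmap=FFF........... | a=[0, 2] b=[1]
unlink(a): bitmap=.F............ | b=[1]

bitmap = .F............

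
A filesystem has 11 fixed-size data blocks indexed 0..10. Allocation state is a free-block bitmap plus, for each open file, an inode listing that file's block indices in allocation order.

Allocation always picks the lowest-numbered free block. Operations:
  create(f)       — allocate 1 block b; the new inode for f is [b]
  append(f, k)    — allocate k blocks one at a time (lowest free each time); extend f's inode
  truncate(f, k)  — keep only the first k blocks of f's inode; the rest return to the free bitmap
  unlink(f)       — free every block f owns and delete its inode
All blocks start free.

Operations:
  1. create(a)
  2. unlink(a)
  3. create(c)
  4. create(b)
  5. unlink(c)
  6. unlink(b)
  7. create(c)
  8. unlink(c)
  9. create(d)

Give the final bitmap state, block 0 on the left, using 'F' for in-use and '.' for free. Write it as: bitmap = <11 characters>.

  1. create(a)  ⇒  F..........  {a→[0]}
  2. unlink(a)  ⇒  ...........  {}
  3. create(c)  ⇒  F..........  {c→[0]}
  4. create(b)  ⇒  FF.........  {b→[1]; c→[0]}
  5. unlink(c)  ⇒  .F.........  {b→[1]}
  6. unlink(b)  ⇒  ...........  {}
  7. create(c)  ⇒  F..........  {c→[0]}
  8. unlink(c)  ⇒  ...........  {}
  9. create(d)  ⇒  F..........  {d→[0]}

bitmap = F..........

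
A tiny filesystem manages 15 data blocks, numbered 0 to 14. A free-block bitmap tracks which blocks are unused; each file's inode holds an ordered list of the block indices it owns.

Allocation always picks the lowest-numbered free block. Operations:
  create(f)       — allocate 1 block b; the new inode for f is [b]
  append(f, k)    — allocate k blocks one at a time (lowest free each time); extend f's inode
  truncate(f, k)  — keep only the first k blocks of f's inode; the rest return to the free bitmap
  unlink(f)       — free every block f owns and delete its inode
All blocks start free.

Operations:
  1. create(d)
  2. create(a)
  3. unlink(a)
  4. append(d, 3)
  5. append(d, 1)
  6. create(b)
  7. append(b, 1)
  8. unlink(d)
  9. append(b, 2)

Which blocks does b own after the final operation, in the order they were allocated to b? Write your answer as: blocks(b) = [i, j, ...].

[1] create(d) — d=0 (map F..............)
[2] create(a) — a=1 d=0 (map FF.............)
[3] unlink(a) — d=0 (map F..............)
[4] append(d, 3) — d=0,1,2,3 (map FFFF...........)
[5] append(d, 1) — d=0,1,2,3,4 (map FFFFF..........)
[6] create(b) — b=5 d=0,1,2,3,4 (map FFFFFF.........)
[7] append(b, 1) — b=5,6 d=0,1,2,3,4 (map FFFFFFF........)
[8] unlink(d) — b=5,6 (map .....FF........)
[9] append(b, 2) — b=5,6,0,1 (map FF...FF........)

blocks(b) = [5, 6, 0, 1]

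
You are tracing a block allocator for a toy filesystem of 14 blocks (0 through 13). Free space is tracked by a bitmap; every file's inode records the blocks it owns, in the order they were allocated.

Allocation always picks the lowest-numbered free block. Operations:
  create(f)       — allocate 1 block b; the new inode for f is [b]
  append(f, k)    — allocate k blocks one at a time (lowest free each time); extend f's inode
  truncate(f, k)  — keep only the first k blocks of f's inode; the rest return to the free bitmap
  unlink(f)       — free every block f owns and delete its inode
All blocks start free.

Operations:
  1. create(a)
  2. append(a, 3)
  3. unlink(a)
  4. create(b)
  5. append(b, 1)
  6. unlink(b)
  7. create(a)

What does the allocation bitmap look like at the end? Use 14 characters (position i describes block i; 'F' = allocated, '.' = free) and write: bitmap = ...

bitmap = F.............

[1] create(a) — a=0 (map F.............)
[2] append(a, 3) — a=0,1,2,3 (map FFFF..........)
[3] unlink(a) —  (map ..............)
[4] create(b) — b=0 (map F.............)
[5] append(b, 1) — b=0,1 (map FF............)
[6] unlink(b) —  (map ..............)
[7] create(a) — a=0 (map F.............)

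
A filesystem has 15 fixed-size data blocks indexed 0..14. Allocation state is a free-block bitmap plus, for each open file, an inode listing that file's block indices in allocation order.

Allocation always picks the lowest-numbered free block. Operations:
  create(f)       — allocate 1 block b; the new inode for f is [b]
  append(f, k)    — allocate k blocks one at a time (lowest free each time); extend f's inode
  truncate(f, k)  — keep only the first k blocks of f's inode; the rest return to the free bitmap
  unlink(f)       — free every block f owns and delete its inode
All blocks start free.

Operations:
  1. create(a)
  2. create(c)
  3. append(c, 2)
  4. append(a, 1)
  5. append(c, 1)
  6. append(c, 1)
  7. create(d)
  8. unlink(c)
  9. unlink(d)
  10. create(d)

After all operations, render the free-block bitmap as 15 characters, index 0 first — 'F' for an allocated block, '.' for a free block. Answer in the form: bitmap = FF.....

after create(a) → a:[0]  free=[F..............]
after create(c) → a:[0], c:[1]  free=[FF.............]
after append(c, 2) → a:[0], c:[1, 2, 3]  free=[FFFF...........]
after append(a, 1) → a:[0, 4], c:[1, 2, 3]  free=[FFFFF..........]
after append(c, 1) → a:[0, 4], c:[1, 2, 3, 5]  free=[FFFFFF.........]
after append(c, 1) → a:[0, 4], c:[1, 2, 3, 5, 6]  free=[FFFFFFF........]
after create(d) → a:[0, 4], c:[1, 2, 3, 5, 6], d:[7]  free=[FFFFFFFF.......]
after unlink(c) → a:[0, 4], d:[7]  free=[F...F..F.......]
after unlink(d) → a:[0, 4]  free=[F...F..........]
after create(d) → a:[0, 4], d:[1]  free=[FF..F..........]

bitmap = FF..F..........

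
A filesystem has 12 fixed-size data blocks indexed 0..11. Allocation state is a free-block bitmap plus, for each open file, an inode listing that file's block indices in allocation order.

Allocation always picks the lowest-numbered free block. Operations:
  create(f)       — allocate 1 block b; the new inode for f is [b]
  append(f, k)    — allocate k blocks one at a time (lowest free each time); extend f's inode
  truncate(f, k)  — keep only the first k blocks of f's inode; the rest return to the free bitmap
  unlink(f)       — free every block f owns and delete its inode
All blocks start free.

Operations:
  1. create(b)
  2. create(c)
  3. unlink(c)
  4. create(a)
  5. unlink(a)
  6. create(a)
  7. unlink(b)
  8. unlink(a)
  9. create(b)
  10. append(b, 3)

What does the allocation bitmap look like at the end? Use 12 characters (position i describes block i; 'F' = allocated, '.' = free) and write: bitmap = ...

create(b): bitmap=F........... | b=[0]
create(c): bitmap=FF.......... | b=[0] c=[1]
unlink(c): bitmap=F........... | b=[0]
create(a): bitmap=FF.......... | a=[1] b=[0]
unlink(a): bitmap=F........... | b=[0]
create(a): bitmap=FF.......... | a=[1] b=[0]
unlink(b): bitmap=.F.......... | a=[1]
unlink(a): bitmap=............ | 
create(b): bitmap=F........... | b=[0]
append(b, 3): bitmap=FFFF........ | b=[0, 1, 2, 3]

bitmap = FFFF........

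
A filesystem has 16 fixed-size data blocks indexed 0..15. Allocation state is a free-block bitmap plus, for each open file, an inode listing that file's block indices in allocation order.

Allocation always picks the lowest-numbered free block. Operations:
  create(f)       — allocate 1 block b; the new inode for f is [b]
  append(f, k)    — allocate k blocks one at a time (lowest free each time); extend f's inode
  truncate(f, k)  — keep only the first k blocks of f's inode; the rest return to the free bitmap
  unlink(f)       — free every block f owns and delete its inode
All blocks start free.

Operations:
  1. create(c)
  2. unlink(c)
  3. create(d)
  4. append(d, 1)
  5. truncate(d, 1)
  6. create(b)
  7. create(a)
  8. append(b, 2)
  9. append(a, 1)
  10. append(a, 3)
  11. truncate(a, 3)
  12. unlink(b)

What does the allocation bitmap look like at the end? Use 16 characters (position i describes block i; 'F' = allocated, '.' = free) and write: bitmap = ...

create(c): bitmap=F............... | c=[0]
unlink(c): bitmap=................ | 
create(d): bitmap=F............... | d=[0]
append(d, 1): bitmap=FF.............. | d=[0, 1]
truncate(d, 1): bitmap=F............... | d=[0]
create(b): bitmap=FF.............. | b=[1] d=[0]
create(a): bitmap=FFF............. | a=[2] b=[1] d=[0]
append(b, 2): bitmap=FFFFF........... | a=[2] b=[1, 3, 4] d=[0]
append(a, 1): bitmap=FFFFFF.......... | a=[2, 5] b=[1, 3, 4] d=[0]
append(a, 3): bitmap=FFFFFFFFF....... | a=[2, 5, 6, 7, 8] b=[1, 3, 4] d=[0]
truncate(a, 3): bitmap=FFFFFFF......... | a=[2, 5, 6] b=[1, 3, 4] d=[0]
unlink(b): bitmap=F.F..FF......... | a=[2, 5, 6] d=[0]

bitmap = F.F..FF.........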